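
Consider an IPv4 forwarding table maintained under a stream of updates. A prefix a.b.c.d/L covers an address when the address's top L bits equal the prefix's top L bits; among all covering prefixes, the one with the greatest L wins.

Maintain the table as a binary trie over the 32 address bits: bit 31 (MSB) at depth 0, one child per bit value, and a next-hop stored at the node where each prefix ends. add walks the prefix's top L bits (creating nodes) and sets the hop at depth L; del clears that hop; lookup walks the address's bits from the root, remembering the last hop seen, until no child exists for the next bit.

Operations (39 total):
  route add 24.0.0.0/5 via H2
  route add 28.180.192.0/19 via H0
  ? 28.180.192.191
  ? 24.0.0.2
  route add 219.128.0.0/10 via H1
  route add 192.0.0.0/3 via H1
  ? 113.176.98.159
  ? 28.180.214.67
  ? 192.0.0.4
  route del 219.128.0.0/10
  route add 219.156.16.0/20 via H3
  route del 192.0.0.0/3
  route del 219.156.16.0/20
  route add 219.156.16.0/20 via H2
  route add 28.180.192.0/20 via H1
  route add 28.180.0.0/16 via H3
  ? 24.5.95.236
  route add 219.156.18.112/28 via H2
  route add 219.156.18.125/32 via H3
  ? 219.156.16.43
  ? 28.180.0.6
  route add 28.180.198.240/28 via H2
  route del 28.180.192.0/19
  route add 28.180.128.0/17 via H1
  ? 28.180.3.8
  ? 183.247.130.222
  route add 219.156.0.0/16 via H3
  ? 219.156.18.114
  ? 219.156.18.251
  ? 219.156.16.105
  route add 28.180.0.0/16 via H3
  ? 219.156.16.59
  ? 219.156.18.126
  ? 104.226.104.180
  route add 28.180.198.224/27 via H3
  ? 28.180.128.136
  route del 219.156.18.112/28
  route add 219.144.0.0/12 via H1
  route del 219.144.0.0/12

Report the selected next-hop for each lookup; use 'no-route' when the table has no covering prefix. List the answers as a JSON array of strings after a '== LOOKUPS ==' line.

Apply in order:
  + 24.0.0.0/5 (H2) depth=5
  + 28.180.192.0/19 (H0) depth=19
  lookup 28.180.192.191: bits 0001110010110100110 walk d0:-→d1:-→d2:-→d3:-→d4:-→d5:H2→d6:-→d7:-→d8:-→d9:-→d10:-→d11:-→d12:-→d13:-→d14:-→d15:-→d16:-→d17:-→d18:-→d19:H0 -> H0
  lookup 24.0.0.2: bits 00011 walk d0:-→d1:-→d2:-→d3:-→d4:-→d5:H2 -> H2
  + 219.128.0.0/10 (H1) depth=10
  + 192.0.0.0/3 (H1) depth=3
  lookup 113.176.98.159: bits 0 walk d0:-→d1:- -> no-route
  lookup 28.180.214.67: bits 0001110010110100110 walk d0:-→d1:-→d2:-→d3:-→d4:-→d5:H2→d6:-→d7:-→d8:-→d9:-→d10:-→d11:-→d12:-→d13:-→d14:-→d15:-→d16:-→d17:-→d18:-→d19:H0 -> H0
  lookup 192.0.0.4: bits 110 walk d0:-→d1:-→d2:-→d3:H1 -> H1
  - 219.128.0.0/10 clear@10
  + 219.156.16.0/20 (H3) depth=20
  - 192.0.0.0/3 clear@3
  - 219.156.16.0/20 clear@20
  + 219.156.16.0/20 (H2) depth=20
  + 28.180.192.0/20 (H1) depth=20
  + 28.180.0.0/16 (H3) depth=16
  lookup 24.5.95.236: bits 00011 walk d0:-→d1:-→d2:-→d3:-→d4:-→d5:H2 -> H2
  + 219.156.18.112/28 (H2) depth=28
  + 219.156.18.125/32 (H3) depth=32
  lookup 219.156.16.43: bits 1101101110011100000100 walk d0:-→d1:-→d2:-→d3:-→d4:-→d5:-→d6:-→d7:-→d8:-→d9:-→d10:-→d11:-→d12:-→d13:-→d14:-→d15:-→d16:-→d17:-→d18:-→d19:-→d20:H2→d21:-→d22:- -> H2
  lookup 28.180.0.6: bits 0001110010110100 walk d0:-→d1:-→d2:-→d3:-→d4:-→d5:H2→d6:-→d7:-→d8:-→d9:-→d10:-→d11:-→d12:-→d13:-→d14:-→d15:-→d16:H3 -> H3
  + 28.180.198.240/28 (H2) depth=28
  - 28.180.192.0/19 clear@19
  + 28.180.128.0/17 (H1) depth=17
  lookup 28.180.3.8: bits 0001110010110100 walk d0:-→d1:-→d2:-→d3:-→d4:-→d5:H2→d6:-→d7:-→d8:-→d9:-→d10:-→d11:-→d12:-→d13:-→d14:-→d15:-→d16:H3 -> H3
  lookup 183.247.130.222: bits 1 walk d0:-→d1:- -> no-route
  + 219.156.0.0/16 (H3) depth=16
  lookup 219.156.18.114: bits 1101101110011100000100100111 walk d0:-→d1:-→d2:-→d3:-→d4:-→d5:-→d6:-→d7:-→d8:-→d9:-→d10:-→d11:-→d12:-→d13:-→d14:-→d15:-→d16:H3→d17:-→d18:-→d19:-→d20:H2→d21:-→d22:-→d23:-→d24:-→d25:-→d26:-→d27:-→d28:H2 -> H2
  lookup 219.156.18.251: bits 110110111001110000010010 walk d0:-→d1:-→d2:-→d3:-→d4:-→d5:-→d6:-→d7:-→d8:-→d9:-→d10:-→d11:-→d12:-→d13:-→d14:-→d15:-→d16:H3→d17:-→d18:-→d19:-→d20:H2→d21:-→d22:-→d23:-→d24:- -> H2
  lookup 219.156.16.105: bits 1101101110011100000100 walk d0:-→d1:-→d2:-→d3:-→d4:-→d5:-→d6:-→d7:-→d8:-→d9:-→d10:-→d11:-→d12:-→d13:-→d14:-→d15:-→d16:H3→d17:-→d18:-→d19:-→d20:H2→d21:-→d22:- -> H2
  + 28.180.0.0/16 (H3) depth=16
  lookup 219.156.16.59: bits 1101101110011100000100 walk d0:-→d1:-→d2:-→d3:-→d4:-→d5:-→d6:-→d7:-→d8:-→d9:-→d10:-→d11:-→d12:-→d13:-→d14:-→d15:-→d16:H3→d17:-→d18:-→d19:-→d20:H2→d21:-→d22:- -> H2
  lookup 219.156.18.126: bits 110110111001110000010010011111 walk d0:-→d1:-→d2:-→d3:-→d4:-→d5:-→d6:-→d7:-→d8:-→d9:-→d10:-→d11:-→d12:-→d13:-→d14:-→d15:-→d16:H3→d17:-→d18:-→d19:-→d20:H2→d21:-→d22:-→d23:-→d24:-→d25:-→d26:-→d27:-→d28:H2→d29:-→d30:- -> H2
  lookup 104.226.104.180: bits 0 walk d0:-→d1:- -> no-route
  + 28.180.198.224/27 (H3) depth=27
  lookup 28.180.128.136: bits 00011100101101001 walk d0:-→d1:-→d2:-→d3:-→d4:-→d5:H2→d6:-→d7:-→d8:-→d9:-→d10:-→d11:-→d12:-→d13:-→d14:-→d15:-→d16:H3→d17:H1 -> H1
  - 219.156.18.112/28 clear@28
  + 219.144.0.0/12 (H1) depth=12
  - 219.144.0.0/12 clear@12

== LOOKUPS ==
["H0","H2","no-route","H0","H1","H2","H2","H3","H3","no-route","H2","H2","H2","H2","H2","no-route","H1"]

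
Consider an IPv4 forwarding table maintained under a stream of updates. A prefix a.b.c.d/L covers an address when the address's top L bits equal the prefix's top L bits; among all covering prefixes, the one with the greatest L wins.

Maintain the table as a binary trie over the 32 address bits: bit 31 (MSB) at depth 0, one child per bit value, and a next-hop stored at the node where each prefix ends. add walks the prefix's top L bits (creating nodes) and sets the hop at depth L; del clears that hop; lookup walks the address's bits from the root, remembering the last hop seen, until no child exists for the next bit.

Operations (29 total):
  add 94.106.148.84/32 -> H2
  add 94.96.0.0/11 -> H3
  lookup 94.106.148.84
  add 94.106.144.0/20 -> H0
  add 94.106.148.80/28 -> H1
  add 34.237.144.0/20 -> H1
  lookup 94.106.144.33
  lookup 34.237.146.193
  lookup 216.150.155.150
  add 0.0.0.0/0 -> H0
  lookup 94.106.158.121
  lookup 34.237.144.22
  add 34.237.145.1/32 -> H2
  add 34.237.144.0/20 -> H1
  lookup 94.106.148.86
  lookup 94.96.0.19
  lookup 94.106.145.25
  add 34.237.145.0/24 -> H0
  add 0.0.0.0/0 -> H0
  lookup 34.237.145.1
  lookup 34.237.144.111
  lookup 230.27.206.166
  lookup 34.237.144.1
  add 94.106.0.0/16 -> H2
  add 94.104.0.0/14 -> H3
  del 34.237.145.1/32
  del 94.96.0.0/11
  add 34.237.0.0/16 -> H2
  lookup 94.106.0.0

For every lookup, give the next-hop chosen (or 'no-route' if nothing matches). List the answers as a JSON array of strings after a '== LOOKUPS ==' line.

Apply in order:
  add 94.106.148.84/32 -> H2 at depth 32
  add 94.96.0.0/11 -> H3 at depth 11
  lookup 94.106.148.84: bits 01011110011010101001010001010100 walk d0:-→d1:-→d2:-→d3:-→d4:-→d5:-→d6:-→d7:-→d8:-→d9:-→d10:-→d11:H3→d12:-→d13:-→d14:-→d15:-→d16:-→d17:-→d18:-→d19:-→d20:-→d21:-→d22:-→d23:-→d24:-→d25:-→d26:-→d27:-→d28:-→d29:-→d30:-→d31:-→d32:H2 -> H2
  add 94.106.144.0/20 -> H0 at depth 20
  add 94.106.148.80/28 -> H1 at depth 28
  add 34.237.144.0/20 -> H1 at depth 20
  lookup 94.106.144.33: bits 010111100110101010010 walk d0:-→d1:-→d2:-→d3:-→d4:-→d5:-→d6:-→d7:-→d8:-→d9:-→d10:-→d11:H3→d12:-→d13:-→d14:-→d15:-→d16:-→d17:-→d18:-→d19:-→d20:H0→d21:- -> H0
  lookup 34.237.146.193: bits 00100010111011011001 walk d0:-→d1:-→d2:-→d3:-→d4:-→d5:-→d6:-→d7:-→d8:-→d9:-→d10:-→d11:-→d12:-→d13:-→d14:-→d15:-→d16:-→d17:-→d18:-→d19:-→d20:H1 -> H1
  lookup 216.150.155.150: bits ε walk d0:- -> no-route
  add 0.0.0.0/0 -> H0 at depth 0
  lookup 94.106.158.121: bits 01011110011010101001 walk d0:H0→d1:-→d2:-→d3:-→d4:-→d5:-→d6:-→d7:-→d8:-→d9:-→d10:-→d11:H3→d12:-→d13:-→d14:-→d15:-→d16:-→d17:-→d18:-→d19:-→d20:H0 -> H0
  lookup 34.237.144.22: bits 00100010111011011001 walk d0:H0→d1:-→d2:-→d3:-→d4:-→d5:-→d6:-→d7:-→d8:-→d9:-→d10:-→d11:-→d12:-→d13:-→d14:-→d15:-→d16:-→d17:-→d18:-→d19:-→d20:H1 -> H1
  add 34.237.145.1/32 -> H2 at depth 32
  add 34.237.144.0/20 -> H1 at depth 20
  lookup 94.106.148.86: bits 010111100110101010010100010101 walk d0:H0→d1:-→d2:-→d3:-→d4:-→d5:-→d6:-→d7:-→d8:-→d9:-→d10:-→d11:H3→d12:-→d13:-→d14:-→d15:-→d16:-→d17:-→d18:-→d19:-→d20:H0→d21:-→d22:-→d23:-→d24:-→d25:-→d26:-→d27:-→d28:H1→d29:-→d30:- -> H1
  lookup 94.96.0.19: bits 010111100110 walk d0:H0→d1:-→d2:-→d3:-→d4:-→d5:-→d6:-→d7:-→d8:-→d9:-→d10:-→d11:H3→d12:- -> H3
  lookup 94.106.145.25: bits 010111100110101010010 walk d0:H0→d1:-→d2:-→d3:-→d4:-→d5:-→d6:-→d7:-→d8:-→d9:-→d10:-→d11:H3→d12:-→d13:-→d14:-→d15:-→d16:-→d17:-→d18:-→d19:-→d20:H0→d21:- -> H0
  add 34.237.145.0/24 -> H0 at depth 24
  add 0.0.0.0/0 -> H0 at depth 0
  lookup 34.237.145.1: bits 00100010111011011001000100000001 walk d0:H0→d1:-→d2:-→d3:-→d4:-→d5:-→d6:-→d7:-→d8:-→d9:-→d10:-→d11:-→d12:-→d13:-→d14:-→d15:-→d16:-→d17:-→d18:-→d19:-→d20:H1→d21:-→d22:-→d23:-→d24:H0→d25:-→d26:-→d27:-→d28:-→d29:-→d30:-→d31:-→d32:H2 -> H2
  lookup 34.237.144.111: bits 00100010111011011001000 walk d0:H0→d1:-→d2:-→d3:-→d4:-→d5:-→d6:-→d7:-→d8:-→d9:-→d10:-→d11:-→d12:-→d13:-→d14:-→d15:-→d16:-→d17:-→d18:-→d19:-→d20:H1→d21:-→d22:-→d23:- -> H1
  lookup 230.27.206.166: bits ε walk d0:H0 -> H0
  lookup 34.237.144.1: bits 00100010111011011001000 walk d0:H0→d1:-→d2:-→d3:-→d4:-→d5:-→d6:-→d7:-→d8:-→d9:-→d10:-→d11:-→d12:-→d13:-→d14:-→d15:-→d16:-→d17:-→d18:-→d19:-→d20:H1→d21:-→d22:-→d23:- -> H1
  add 94.106.0.0/16 -> H2 at depth 16
  add 94.104.0.0/14 -> H3 at depth 14
  - 34.237.145.1/32 clear@32
  - 94.96.0.0/11 clear@11
  add 34.237.0.0/16 -> H2 at depth 16
  lookup 94.106.0.0: bits 0101111001101010 walk d0:H0→d1:-→d2:-→d3:-→d4:-→d5:-→d6:-→d7:-→d8:-→d9:-→d10:-→d11:-→d12:-→d13:-→d14:H3→d15:-→d16:H2 -> H2

== LOOKUPS ==
["H2","H0","H1","no-route","H0","H1","H1","H3","H0","H2","H1","H0","H1","H2"]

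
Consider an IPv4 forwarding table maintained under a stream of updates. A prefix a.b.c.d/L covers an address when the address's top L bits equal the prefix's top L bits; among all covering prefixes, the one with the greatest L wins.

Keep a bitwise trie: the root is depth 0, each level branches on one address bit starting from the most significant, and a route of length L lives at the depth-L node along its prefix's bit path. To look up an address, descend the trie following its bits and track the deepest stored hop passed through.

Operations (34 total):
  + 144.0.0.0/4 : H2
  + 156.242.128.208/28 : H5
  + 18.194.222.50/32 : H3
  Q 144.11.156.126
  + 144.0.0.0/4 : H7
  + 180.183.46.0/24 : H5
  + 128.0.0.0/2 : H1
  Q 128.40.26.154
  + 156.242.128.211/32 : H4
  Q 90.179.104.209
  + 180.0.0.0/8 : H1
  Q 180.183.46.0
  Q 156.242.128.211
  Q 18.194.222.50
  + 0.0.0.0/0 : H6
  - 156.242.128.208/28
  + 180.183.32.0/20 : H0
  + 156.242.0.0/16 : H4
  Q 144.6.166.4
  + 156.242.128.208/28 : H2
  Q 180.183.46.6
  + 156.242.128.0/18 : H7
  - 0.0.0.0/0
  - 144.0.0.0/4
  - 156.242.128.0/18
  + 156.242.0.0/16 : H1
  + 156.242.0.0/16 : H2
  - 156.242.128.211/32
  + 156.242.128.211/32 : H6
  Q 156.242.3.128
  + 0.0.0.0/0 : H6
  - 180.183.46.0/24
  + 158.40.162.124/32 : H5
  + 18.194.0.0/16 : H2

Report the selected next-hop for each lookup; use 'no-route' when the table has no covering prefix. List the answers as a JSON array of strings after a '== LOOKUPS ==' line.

Apply in order:
  add 144.0.0.0/4 -> H2 at depth 4
  add 156.242.128.208/28 -> H5 at depth 28
  add 18.194.222.50/32 -> H3 at depth 32
  Q 144.11.156.126: descend 1001 ; hops seen [H2] ; pick H2
  add 144.0.0.0/4 -> H7 at depth 4
  add 180.183.46.0/24 -> H5 at depth 24
  add 128.0.0.0/2 -> H1 at depth 2
  Q 128.40.26.154: descend 100 ; hops seen [H1] ; pick H1
  add 156.242.128.211/32 -> H4 at depth 32
  Q 90.179.104.209: descend 0 ; hops seen [∅] ; pick no-route
  add 180.0.0.0/8 -> H1 at depth 8
  Q 180.183.46.0: descend 101101001011011100101110 ; hops seen [H1,H1,H5] ; pick H5
  Q 156.242.128.211: descend 10011100111100101000000011010011 ; hops seen [H1,H7,H5,H4] ; pick H4
  Q 18.194.222.50: descend 00010010110000101101111000110010 ; hops seen [H3] ; pick H3
  add 0.0.0.0/0 -> H6 at depth 0
  - 156.242.128.208/28 clear@28
  add 180.183.32.0/20 -> H0 at depth 20
  add 156.242.0.0/16 -> H4 at depth 16
  Q 144.6.166.4: descend 1001 ; hops seen [H6,H1,H7] ; pick H7
  add 156.242.128.208/28 -> H2 at depth 28
  Q 180.183.46.6: descend 101101001011011100101110 ; hops seen [H6,H1,H1,H0,H5] ; pick H5
  add 156.242.128.0/18 -> H7 at depth 18
  - 0.0.0.0/0 clear@0
  - 144.0.0.0/4 clear@4
  - 156.242.128.0/18 clear@18
  add 156.242.0.0/16 -> H1 at depth 16
  add 156.242.0.0/16 -> H2 at depth 16
  - 156.242.128.211/32 clear@32
  add 156.242.128.211/32 -> H6 at depth 32
  Q 156.242.3.128: descend 1001110011110010 ; hops seen [H1,H2] ; pick H2
  add 0.0.0.0/0 -> H6 at depth 0
  - 180.183.46.0/24 clear@24
  add 158.40.162.124/32 -> H5 at depth 32
  add 18.194.0.0/16 -> H2 at depth 16

== LOOKUPS ==
["H2","H1","no-route","H5","H4","H3","H7","H5","H2"]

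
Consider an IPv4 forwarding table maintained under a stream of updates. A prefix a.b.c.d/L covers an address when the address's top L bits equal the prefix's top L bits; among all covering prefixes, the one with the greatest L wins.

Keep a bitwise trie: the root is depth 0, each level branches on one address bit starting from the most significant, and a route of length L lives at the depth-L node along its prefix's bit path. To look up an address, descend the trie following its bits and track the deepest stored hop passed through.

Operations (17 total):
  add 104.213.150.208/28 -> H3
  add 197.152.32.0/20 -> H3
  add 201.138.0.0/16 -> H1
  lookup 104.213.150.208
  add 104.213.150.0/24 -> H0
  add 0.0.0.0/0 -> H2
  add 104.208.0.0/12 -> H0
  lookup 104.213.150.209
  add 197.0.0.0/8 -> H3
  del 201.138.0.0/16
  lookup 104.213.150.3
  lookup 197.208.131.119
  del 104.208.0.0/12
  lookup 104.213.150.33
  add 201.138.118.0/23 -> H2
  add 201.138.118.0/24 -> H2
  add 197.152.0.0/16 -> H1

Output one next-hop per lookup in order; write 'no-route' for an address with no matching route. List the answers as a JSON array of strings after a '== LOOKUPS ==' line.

Trace:
  add 104.213.150.208/28 -> H3 at depth 28
  add 197.152.32.0/20 -> H3 at depth 20
  add 201.138.0.0/16 -> H1 at depth 16
  Q 104.213.150.208: descend 0110100011010101100101101101 ; hops seen [H3] ; pick H3
  add 104.213.150.0/24 -> H0 at depth 24
  add 0.0.0.0/0 -> H2 at depth 0
  add 104.208.0.0/12 -> H0 at depth 12
  Q 104.213.150.209: descend 0110100011010101100101101101 ; hops seen [H2,H0,H0,H3] ; pick H3
  add 197.0.0.0/8 -> H3 at depth 8
  - 201.138.0.0/16 clear@16
  Q 104.213.150.3: descend 011010001101010110010110 ; hops seen [H2,H0,H0] ; pick H0
  Q 197.208.131.119: descend 110001011 ; hops seen [H2,H3] ; pick H3
  - 104.208.0.0/12 clear@12
  Q 104.213.150.33: descend 011010001101010110010110 ; hops seen [H2,H0] ; pick H0
  add 201.138.118.0/23 -> H2 at depth 23
  add 201.138.118.0/24 -> H2 at depth 24
  add 197.152.0.0/16 -> H1 at depth 16

== LOOKUPS ==
["H3","H3","H0","H3","H0"]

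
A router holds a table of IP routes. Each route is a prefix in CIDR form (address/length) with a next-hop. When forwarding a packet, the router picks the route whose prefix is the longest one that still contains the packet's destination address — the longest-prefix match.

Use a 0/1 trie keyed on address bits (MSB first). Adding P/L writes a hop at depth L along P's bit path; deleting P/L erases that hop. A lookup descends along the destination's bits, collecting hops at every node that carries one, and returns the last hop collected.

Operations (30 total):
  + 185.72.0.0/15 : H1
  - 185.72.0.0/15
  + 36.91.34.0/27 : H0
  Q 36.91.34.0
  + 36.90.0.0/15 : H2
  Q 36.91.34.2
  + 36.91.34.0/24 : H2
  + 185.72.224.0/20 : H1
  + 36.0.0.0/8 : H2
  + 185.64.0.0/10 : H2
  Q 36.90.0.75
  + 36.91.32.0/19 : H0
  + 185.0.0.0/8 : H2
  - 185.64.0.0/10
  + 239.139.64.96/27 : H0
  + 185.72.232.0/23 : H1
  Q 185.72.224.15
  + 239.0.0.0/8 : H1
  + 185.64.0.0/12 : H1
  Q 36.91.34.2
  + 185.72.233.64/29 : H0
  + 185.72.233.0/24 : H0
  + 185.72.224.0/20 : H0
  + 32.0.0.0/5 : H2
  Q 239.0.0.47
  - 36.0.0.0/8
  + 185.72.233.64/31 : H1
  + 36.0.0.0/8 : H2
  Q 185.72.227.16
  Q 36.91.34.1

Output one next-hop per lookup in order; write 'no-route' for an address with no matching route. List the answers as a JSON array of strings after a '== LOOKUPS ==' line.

Trace:
  add 185.72.0.0/15 -> H1 at depth 15
  - 185.72.0.0/15 clear@15
  add 36.91.34.0/27 -> H0 at depth 27
  ? 36.91.34.0  path d0:-→d1:-→d2:-→d3:-→d4:-→d5:-→d6:-→d7:-→d8:-→d9:-→d10:-→d11:-→d12:-→d13:-→d14:-→d15:-→d16:-→d17:-→d18:-→d19:-→d20:-→d21:-→d22:-→d23:-→d24:-→d25:-→d26:-→d27:H0  best=H0
  add 36.90.0.0/15 -> H2 at depth 15
  ? 36.91.34.2  path d0:-→d1:-→d2:-→d3:-→d4:-→d5:-→d6:-→d7:-→d8:-→d9:-→d10:-→d11:-→d12:-→d13:-→d14:-→d15:H2→d16:-→d17:-→d18:-→d19:-→d20:-→d21:-→d22:-→d23:-→d24:-→d25:-→d26:-→d27:H0  best=H0
  add 36.91.34.0/24 -> H2 at depth 24
  add 185.72.224.0/20 -> H1 at depth 20
  add 36.0.0.0/8 -> H2 at depth 8
  add 185.64.0.0/10 -> H2 at depth 10
  ? 36.90.0.75  path d0:-→d1:-→d2:-→d3:-→d4:-→d5:-→d6:-→d7:-→d8:H2→d9:-→d10:-→d11:-→d12:-→d13:-→d14:-→d15:H2  best=H2
  add 36.91.32.0/19 -> H0 at depth 19
  add 185.0.0.0/8 -> H2 at depth 8
  - 185.64.0.0/10 clear@10
  add 239.139.64.96/27 -> H0 at depth 27
  add 185.72.232.0/23 -> H1 at depth 23
  ? 185.72.224.15  path d0:-→d1:-→d2:-→d3:-→d4:-→d5:-→d6:-→d7:-→d8:H2→d9:-→d10:-→d11:-→d12:-→d13:-→d14:-→d15:-→d16:-→d17:-→d18:-→d19:-→d20:H1  best=H1
  add 239.0.0.0/8 -> H1 at depth 8
  add 185.64.0.0/12 -> H1 at depth 12
  ? 36.91.34.2  path d0:-→d1:-→d2:-→d3:-→d4:-→d5:-→d6:-→d7:-→d8:H2→d9:-→d10:-→d11:-→d12:-→d13:-→d14:-→d15:H2→d16:-→d17:-→d18:-→d19:H0→d20:-→d21:-→d22:-→d23:-→d24:H2→d25:-→d26:-→d27:H0  best=H0
  add 185.72.233.64/29 -> H0 at depth 29
  add 185.72.233.0/24 -> H0 at depth 24
  add 185.72.224.0/20 -> H0 at depth 20
  add 32.0.0.0/5 -> H2 at depth 5
  ? 239.0.0.47  path d0:-→d1:-→d2:-→d3:-→d4:-→d5:-→d6:-→d7:-→d8:H1  best=H1
  - 36.0.0.0/8 clear@8
  add 185.72.233.64/31 -> H1 at depth 31
  add 36.0.0.0/8 -> H2 at depth 8
  ? 185.72.227.16  path d0:-→d1:-→d2:-→d3:-→d4:-→d5:-→d6:-→d7:-→d8:H2→d9:-→d10:-→d11:-→d12:H1→d13:-→d14:-→d15:-→d16:-→d17:-→d18:-→d19:-→d20:H0  best=H0
  ? 36.91.34.1  path d0:-→d1:-→d2:-→d3:-→d4:-→d5:H2→d6:-→d7:-→d8:H2→d9:-→d10:-→d11:-→d12:-→d13:-→d14:-→d15:H2→d16:-→d17:-→d18:-→d19:H0→d20:-→d21:-→d22:-→d23:-→d24:H2→d25:-→d26:-→d27:H0  best=H0

== LOOKUPS ==
["H0","H0","H2","H1","H0","H1","H0","H0"]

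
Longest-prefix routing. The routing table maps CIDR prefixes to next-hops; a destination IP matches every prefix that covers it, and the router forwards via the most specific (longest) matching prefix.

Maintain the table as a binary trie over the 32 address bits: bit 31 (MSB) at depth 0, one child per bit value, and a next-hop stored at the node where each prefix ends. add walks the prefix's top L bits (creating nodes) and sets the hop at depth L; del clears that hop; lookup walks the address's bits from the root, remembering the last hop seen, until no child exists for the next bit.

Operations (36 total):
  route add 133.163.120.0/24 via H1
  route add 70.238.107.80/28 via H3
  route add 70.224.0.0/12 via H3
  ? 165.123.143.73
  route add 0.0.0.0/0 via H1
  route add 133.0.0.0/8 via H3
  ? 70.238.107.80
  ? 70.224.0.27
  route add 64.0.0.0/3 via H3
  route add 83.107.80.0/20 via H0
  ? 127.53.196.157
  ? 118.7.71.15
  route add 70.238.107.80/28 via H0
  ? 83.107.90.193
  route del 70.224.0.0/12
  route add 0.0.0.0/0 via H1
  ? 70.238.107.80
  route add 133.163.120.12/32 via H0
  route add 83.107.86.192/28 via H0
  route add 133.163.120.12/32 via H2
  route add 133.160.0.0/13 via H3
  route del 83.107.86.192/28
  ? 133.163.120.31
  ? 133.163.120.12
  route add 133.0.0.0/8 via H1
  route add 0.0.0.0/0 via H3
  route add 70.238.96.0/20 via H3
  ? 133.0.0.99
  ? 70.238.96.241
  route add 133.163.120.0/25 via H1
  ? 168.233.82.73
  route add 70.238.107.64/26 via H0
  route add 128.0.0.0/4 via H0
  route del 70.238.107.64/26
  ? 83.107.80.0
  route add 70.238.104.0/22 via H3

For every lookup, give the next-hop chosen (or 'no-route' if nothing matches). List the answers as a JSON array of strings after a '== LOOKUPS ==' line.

Apply in order:
  + 133.163.120.0/24 (H1) depth=24
  + 70.238.107.80/28 (H3) depth=28
  + 70.224.0.0/12 (H3) depth=12
  ? 165.123.143.73  path d0:-→d1:-→d2:-  best=no-route
  + 0.0.0.0/0 (H1) depth=0
  + 133.0.0.0/8 (H3) depth=8
  ? 70.238.107.80  path d0:H1→d1:-→d2:-→d3:-→d4:-→d5:-→d6:-→d7:-→d8:-→d9:-→d10:-→d11:-→d12:H3→d13:-→d14:-→d15:-→d16:-→d17:-→d18:-→d19:-→d20:-→d21:-→d22:-→d23:-→d24:-→d25:-→d26:-→d27:-→d28:H3  best=H3
  ? 70.224.0.27  path d0:H1→d1:-→d2:-→d3:-→d4:-→d5:-→d6:-→d7:-→d8:-→d9:-→d10:-→d11:-→d12:H3  best=H3
  + 64.0.0.0/3 (H3) depth=3
  + 83.107.80.0/20 (H0) depth=20
  ? 127.53.196.157  path d0:H1→d1:-→d2:-  best=H1
  ? 118.7.71.15  path d0:H1→d1:-→d2:-  best=H1
  + 70.238.107.80/28 (H0) depth=28
  ? 83.107.90.193  path d0:H1→d1:-→d2:-→d3:H3→d4:-→d5:-→d6:-→d7:-→d8:-→d9:-→d10:-→d11:-→d12:-→d13:-→d14:-→d15:-→d16:-→d17:-→d18:-→d19:-→d20:H0  best=H0
  del 70.224.0.0/12 (clear depth 12)
  + 0.0.0.0/0 (H1) depth=0
  ? 70.238.107.80  path d0:H1→d1:-→d2:-→d3:H3→d4:-→d5:-→d6:-→d7:-→d8:-→d9:-→d10:-→d11:-→d12:-→d13:-→d14:-→d15:-→d16:-→d17:-→d18:-→d19:-→d20:-→d21:-→d22:-→d23:-→d24:-→d25:-→d26:-→d27:-→d28:H0  best=H0
  + 133.163.120.12/32 (H0) depth=32
  + 83.107.86.192/28 (H0) depth=28
  + 133.163.120.12/32 (H2) depth=32
  + 133.160.0.0/13 (H3) depth=13
  del 83.107.86.192/28 (clear depth 28)
  ? 133.163.120.31  path d0:H1→d1:-→d2:-→d3:-→d4:-→d5:-→d6:-→d7:-→d8:H3→d9:-→d10:-→d11:-→d12:-→d13:H3→d14:-→d15:-→d16:-→d17:-→d18:-→d19:-→d20:-→d21:-→d22:-→d23:-→d24:H1→d25:-→d26:-→d27:-  best=H1
  ? 133.163.120.12  path d0:H1→d1:-→d2:-→d3:-→d4:-→d5:-→d6:-→d7:-→d8:H3→d9:-→d10:-→d11:-→d12:-→d13:H3→d14:-→d15:-→d16:-→d17:-→d18:-→d19:-→d20:-→d21:-→d22:-→d23:-→d24:H1→d25:-→d26:-→d27:-→d28:-→d29:-→d30:-→d31:-→d32:H2  best=H2
  + 133.0.0.0/8 (H1) depth=8
  + 0.0.0.0/0 (H3) depth=0
  + 70.238.96.0/20 (H3) depth=20
  ? 133.0.0.99  path d0:H3→d1:-→d2:-→d3:-→d4:-→d5:-→d6:-→d7:-→d8:H1  best=H1
  ? 70.238.96.241  path d0:H3→d1:-→d2:-→d3:H3→d4:-→d5:-→d6:-→d7:-→d8:-→d9:-→d10:-→d11:-→d12:-→d13:-→d14:-→d15:-→d16:-→d17:-→d18:-→d19:-→d20:H3  best=H3
  + 133.163.120.0/25 (H1) depth=25
  ? 168.233.82.73  path d0:H3→d1:-→d2:-  best=H3
  + 70.238.107.64/26 (H0) depth=26
  + 128.0.0.0/4 (H0) depth=4
  del 70.238.107.64/26 (clear depth 26)
  ? 83.107.80.0  path d0:H3→d1:-→d2:-→d3:H3→d4:-→d5:-→d6:-→d7:-→d8:-→d9:-→d10:-→d11:-→d12:-→d13:-→d14:-→d15:-→d16:-→d17:-→d18:-→d19:-→d20:H0→d21:-  best=H0
  + 70.238.104.0/22 (H3) depth=22

== LOOKUPS ==
["no-route","H3","H3","H1","H1","H0","H0","H1","H2","H1","H3","H3","H0"]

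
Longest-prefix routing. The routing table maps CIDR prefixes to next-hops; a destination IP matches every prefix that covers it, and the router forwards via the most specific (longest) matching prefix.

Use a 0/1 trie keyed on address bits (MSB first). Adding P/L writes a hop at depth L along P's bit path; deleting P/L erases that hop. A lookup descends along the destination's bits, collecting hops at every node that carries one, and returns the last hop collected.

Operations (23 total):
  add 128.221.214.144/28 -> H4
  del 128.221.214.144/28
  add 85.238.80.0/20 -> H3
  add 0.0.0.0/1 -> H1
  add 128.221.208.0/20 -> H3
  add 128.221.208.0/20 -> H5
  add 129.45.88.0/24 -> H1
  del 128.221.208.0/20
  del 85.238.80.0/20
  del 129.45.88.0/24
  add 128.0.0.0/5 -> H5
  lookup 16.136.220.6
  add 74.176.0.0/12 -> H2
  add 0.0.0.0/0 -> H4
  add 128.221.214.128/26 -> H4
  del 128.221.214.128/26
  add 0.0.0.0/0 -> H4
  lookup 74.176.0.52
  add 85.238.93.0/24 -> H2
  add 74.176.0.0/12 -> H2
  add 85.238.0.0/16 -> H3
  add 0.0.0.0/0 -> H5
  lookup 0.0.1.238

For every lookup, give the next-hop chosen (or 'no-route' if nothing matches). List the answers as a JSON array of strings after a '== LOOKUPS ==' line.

Trace:
  + 128.221.214.144/28 (H4) depth=28
  - 128.221.214.144/28 clear@28
  + 85.238.80.0/20 (H3) depth=20
  + 0.0.0.0/1 (H1) depth=1
  + 128.221.208.0/20 (H3) depth=20
  + 128.221.208.0/20 (H5) depth=20
  + 129.45.88.0/24 (H1) depth=24
  - 128.221.208.0/20 clear@20
  - 85.238.80.0/20 clear@20
  - 129.45.88.0/24 clear@24
  + 128.0.0.0/5 (H5) depth=5
  ? 16.136.220.6  path d0:-→d1:H1  best=H1
  + 74.176.0.0/12 (H2) depth=12
  + 0.0.0.0/0 (H4) depth=0
  + 128.221.214.128/26 (H4) depth=26
  - 128.221.214.128/26 clear@26
  + 0.0.0.0/0 (H4) depth=0
  ? 74.176.0.52  path d0:H4→d1:H1→d2:-→d3:-→d4:-→d5:-→d6:-→d7:-→d8:-→d9:-→d10:-→d11:-→d12:H2  best=H2
  + 85.238.93.0/24 (H2) depth=24
  + 74.176.0.0/12 (H2) depth=12
  + 85.238.0.0/16 (H3) depth=16
  + 0.0.0.0/0 (H5) depth=0
  ? 0.0.1.238  path d0:H5→d1:H1  best=H1

== LOOKUPS ==
["H1","H2","H1"]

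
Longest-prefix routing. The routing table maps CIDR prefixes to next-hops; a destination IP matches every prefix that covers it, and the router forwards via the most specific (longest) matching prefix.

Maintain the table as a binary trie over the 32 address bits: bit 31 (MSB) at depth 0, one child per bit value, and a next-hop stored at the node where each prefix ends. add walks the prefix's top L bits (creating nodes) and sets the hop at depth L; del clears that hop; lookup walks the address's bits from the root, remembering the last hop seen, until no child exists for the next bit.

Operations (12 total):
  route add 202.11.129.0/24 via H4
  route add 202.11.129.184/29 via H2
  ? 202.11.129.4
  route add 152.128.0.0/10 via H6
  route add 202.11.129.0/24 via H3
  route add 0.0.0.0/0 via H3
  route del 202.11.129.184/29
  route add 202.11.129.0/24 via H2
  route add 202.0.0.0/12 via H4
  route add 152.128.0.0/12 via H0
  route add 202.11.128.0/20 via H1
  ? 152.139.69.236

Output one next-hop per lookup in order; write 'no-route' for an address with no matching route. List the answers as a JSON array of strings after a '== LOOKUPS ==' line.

Process each operation:
  add 202.11.129.0/24 -> H4 at depth 24
  add 202.11.129.184/29 -> H2 at depth 29
  ? 202.11.129.4  path d0:-→d1:-→d2:-→d3:-→d4:-→d5:-→d6:-→d7:-→d8:-→d9:-→d10:-→d11:-→d12:-→d13:-→d14:-→d15:-→d16:-→d17:-→d18:-→d19:-→d20:-→d21:-→d22:-→d23:-→d24:H4  best=H4
  add 152.128.0.0/10 -> H6 at depth 10
  add 202.11.129.0/24 -> H3 at depth 24
  add 0.0.0.0/0 -> H3 at depth 0
  - 202.11.129.184/29 clear@29
  add 202.11.129.0/24 -> H2 at depth 24
  add 202.0.0.0/12 -> H4 at depth 12
  add 152.128.0.0/12 -> H0 at depth 12
  add 202.11.128.0/20 -> H1 at depth 20
  ? 152.139.69.236  path d0:H3→d1:-→d2:-→d3:-→d4:-→d5:-→d6:-→d7:-→d8:-→d9:-→d10:H6→d11:-→d12:H0  best=H0

== LOOKUPS ==
["H4","H0"]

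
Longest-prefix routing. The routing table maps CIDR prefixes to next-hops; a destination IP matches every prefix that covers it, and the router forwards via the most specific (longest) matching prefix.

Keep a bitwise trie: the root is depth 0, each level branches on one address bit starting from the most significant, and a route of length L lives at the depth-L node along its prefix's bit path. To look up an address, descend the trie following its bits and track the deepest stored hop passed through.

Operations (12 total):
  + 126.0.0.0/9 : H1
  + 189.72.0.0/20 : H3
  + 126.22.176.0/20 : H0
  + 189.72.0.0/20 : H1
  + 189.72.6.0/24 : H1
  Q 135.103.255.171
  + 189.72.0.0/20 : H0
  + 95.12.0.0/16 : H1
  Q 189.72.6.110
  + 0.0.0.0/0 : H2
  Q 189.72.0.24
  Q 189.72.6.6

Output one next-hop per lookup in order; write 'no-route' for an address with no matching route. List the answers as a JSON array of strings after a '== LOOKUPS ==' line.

Apply in order:
  add 126.0.0.0/9 -> H1 at depth 9
  add 189.72.0.0/20 -> H3 at depth 20
  add 126.22.176.0/20 -> H0 at depth 20
  add 189.72.0.0/20 -> H1 at depth 20
  add 189.72.6.0/24 -> H1 at depth 24
  ? 135.103.255.171  path d0:-→d1:-→d2:-  best=no-route
  add 189.72.0.0/20 -> H0 at depth 20
  add 95.12.0.0/16 -> H1 at depth 16
  ? 189.72.6.110  path d0:-→d1:-→d2:-→d3:-→d4:-→d5:-→d6:-→d7:-→d8:-→d9:-→d10:-→d11:-→d12:-→d13:-→d14:-→d15:-→d16:-→d17:-→d18:-→d19:-→d20:H0→d21:-→d22:-→d23:-→d24:H1  best=H1
  add 0.0.0.0/0 -> H2 at depth 0
  ? 189.72.0.24  path d0:H2→d1:-→d2:-→d3:-→d4:-→d5:-→d6:-→d7:-→d8:-→d9:-→d10:-→d11:-→d12:-→d13:-→d14:-→d15:-→d16:-→d17:-→d18:-→d19:-→d20:H0→d21:-  best=H0
  ? 189.72.6.6  path d0:H2→d1:-→d2:-→d3:-→d4:-→d5:-→d6:-→d7:-→d8:-→d9:-→d10:-→d11:-→d12:-→d13:-→d14:-→d15:-→d16:-→d17:-→d18:-→d19:-→d20:H0→d21:-→d22:-→d23:-→d24:H1  best=H1

== LOOKUPS ==
["no-route","H1","H0","H1"]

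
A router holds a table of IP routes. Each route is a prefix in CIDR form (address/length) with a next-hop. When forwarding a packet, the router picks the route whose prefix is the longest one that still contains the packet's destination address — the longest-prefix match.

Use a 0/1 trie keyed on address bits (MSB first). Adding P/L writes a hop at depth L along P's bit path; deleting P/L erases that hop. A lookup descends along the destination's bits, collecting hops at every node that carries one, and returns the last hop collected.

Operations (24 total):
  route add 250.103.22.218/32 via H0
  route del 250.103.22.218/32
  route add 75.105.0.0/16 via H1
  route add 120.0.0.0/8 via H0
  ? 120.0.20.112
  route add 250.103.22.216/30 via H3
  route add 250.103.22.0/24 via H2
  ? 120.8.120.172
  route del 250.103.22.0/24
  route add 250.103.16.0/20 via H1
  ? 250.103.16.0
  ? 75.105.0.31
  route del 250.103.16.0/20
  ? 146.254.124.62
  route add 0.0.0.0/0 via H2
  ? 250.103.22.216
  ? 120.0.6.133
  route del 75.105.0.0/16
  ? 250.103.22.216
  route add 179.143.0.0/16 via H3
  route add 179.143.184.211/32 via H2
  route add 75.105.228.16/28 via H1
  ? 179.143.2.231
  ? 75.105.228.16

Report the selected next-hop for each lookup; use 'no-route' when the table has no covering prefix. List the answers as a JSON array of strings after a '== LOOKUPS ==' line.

Apply in order:
  + 250.103.22.218/32 (H0) depth=32
  del 250.103.22.218/32 (clear depth 32)
  + 75.105.0.0/16 (H1) depth=16
  + 120.0.0.0/8 (H0) depth=8
  Q 120.0.20.112: descend 01111000 ; hops seen [H0] ; pick H0
  + 250.103.22.216/30 (H3) depth=30
  + 250.103.22.0/24 (H2) depth=24
  Q 120.8.120.172: descend 01111000 ; hops seen [H0] ; pick H0
  del 250.103.22.0/24 (clear depth 24)
  + 250.103.16.0/20 (H1) depth=20
  Q 250.103.16.0: descend 111110100110011100010 ; hops seen [H1] ; pick H1
  Q 75.105.0.31: descend 0100101101101001 ; hops seen [H1] ; pick H1
  del 250.103.16.0/20 (clear depth 20)
  Q 146.254.124.62: descend 1 ; hops seen [∅] ; pick no-route
  + 0.0.0.0/0 (H2) depth=0
  Q 250.103.22.216: descend 111110100110011100010110110110 ; hops seen [H2,H3] ; pick H3
  Q 120.0.6.133: descend 01111000 ; hops seen [H2,H0] ; pick H0
  del 75.105.0.0/16 (clear depth 16)
  Q 250.103.22.216: descend 111110100110011100010110110110 ; hops seen [H2,H3] ; pick H3
  + 179.143.0.0/16 (H3) depth=16
  + 179.143.184.211/32 (H2) depth=32
  + 75.105.228.16/28 (H1) depth=28
  Q 179.143.2.231: descend 1011001110001111 ; hops seen [H2,H3] ; pick H3
  Q 75.105.228.16: descend 0100101101101001111001000001 ; hops seen [H2,H1] ; pick H1

== LOOKUPS ==
["H0","H0","H1","H1","no-route","H3","H0","H3","H3","H1"]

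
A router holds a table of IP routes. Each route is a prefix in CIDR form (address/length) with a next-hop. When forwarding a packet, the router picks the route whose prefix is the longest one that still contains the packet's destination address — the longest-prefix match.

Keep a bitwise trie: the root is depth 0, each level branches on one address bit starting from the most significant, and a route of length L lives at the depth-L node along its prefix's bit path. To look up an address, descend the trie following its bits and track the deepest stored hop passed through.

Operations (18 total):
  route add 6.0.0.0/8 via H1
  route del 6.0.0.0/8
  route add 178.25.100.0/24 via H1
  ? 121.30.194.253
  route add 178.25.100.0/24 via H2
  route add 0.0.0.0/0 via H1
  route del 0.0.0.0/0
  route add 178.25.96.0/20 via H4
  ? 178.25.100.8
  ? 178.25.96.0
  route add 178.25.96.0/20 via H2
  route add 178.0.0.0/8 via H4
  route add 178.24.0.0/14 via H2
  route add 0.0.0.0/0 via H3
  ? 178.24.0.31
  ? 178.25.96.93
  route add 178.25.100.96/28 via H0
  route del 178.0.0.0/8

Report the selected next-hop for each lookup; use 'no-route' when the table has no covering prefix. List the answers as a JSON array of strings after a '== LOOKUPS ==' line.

Process each operation:
  + 6.0.0.0/8 (H1) depth=8
  - 6.0.0.0/8 clear@8
  + 178.25.100.0/24 (H1) depth=24
  ? 121.30.194.253  path d0:-→d1:-  best=no-route
  + 178.25.100.0/24 (H2) depth=24
  + 0.0.0.0/0 (H1) depth=0
  - 0.0.0.0/0 clear@0
  + 178.25.96.0/20 (H4) depth=20
  ? 178.25.100.8  path d0:-→d1:-→d2:-→d3:-→d4:-→d5:-→d6:-→d7:-→d8:-→d9:-→d10:-→d11:-→d12:-→d13:-→d14:-→d15:-→d16:-→d17:-→d18:-→d19:-→d20:H4→d21:-→d22:-→d23:-→d24:H2  best=H2
  ? 178.25.96.0  path d0:-→d1:-→d2:-→d3:-→d4:-→d5:-→d6:-→d7:-→d8:-→d9:-→d10:-→d11:-→d12:-→d13:-→d14:-→d15:-→d16:-→d17:-→d18:-→d19:-→d20:H4→d21:-  best=H4
  + 178.25.96.0/20 (H2) depth=20
  + 178.0.0.0/8 (H4) depth=8
  + 178.24.0.0/14 (H2) depth=14
  + 0.0.0.0/0 (H3) depth=0
  ? 178.24.0.31  path d0:H3→d1:-→d2:-→d3:-→d4:-→d5:-→d6:-→d7:-→d8:H4→d9:-→d10:-→d11:-→d12:-→d13:-→d14:H2→d15:-  best=H2
  ? 178.25.96.93  path d0:H3→d1:-→d2:-→d3:-→d4:-→d5:-→d6:-→d7:-→d8:H4→d9:-→d10:-→d11:-→d12:-→d13:-→d14:H2→d15:-→d16:-→d17:-→d18:-→d19:-→d20:H2→d21:-  best=H2
  + 178.25.100.96/28 (H0) depth=28
  - 178.0.0.0/8 clear@8

== LOOKUPS ==
["no-route","H2","H4","H2","H2"]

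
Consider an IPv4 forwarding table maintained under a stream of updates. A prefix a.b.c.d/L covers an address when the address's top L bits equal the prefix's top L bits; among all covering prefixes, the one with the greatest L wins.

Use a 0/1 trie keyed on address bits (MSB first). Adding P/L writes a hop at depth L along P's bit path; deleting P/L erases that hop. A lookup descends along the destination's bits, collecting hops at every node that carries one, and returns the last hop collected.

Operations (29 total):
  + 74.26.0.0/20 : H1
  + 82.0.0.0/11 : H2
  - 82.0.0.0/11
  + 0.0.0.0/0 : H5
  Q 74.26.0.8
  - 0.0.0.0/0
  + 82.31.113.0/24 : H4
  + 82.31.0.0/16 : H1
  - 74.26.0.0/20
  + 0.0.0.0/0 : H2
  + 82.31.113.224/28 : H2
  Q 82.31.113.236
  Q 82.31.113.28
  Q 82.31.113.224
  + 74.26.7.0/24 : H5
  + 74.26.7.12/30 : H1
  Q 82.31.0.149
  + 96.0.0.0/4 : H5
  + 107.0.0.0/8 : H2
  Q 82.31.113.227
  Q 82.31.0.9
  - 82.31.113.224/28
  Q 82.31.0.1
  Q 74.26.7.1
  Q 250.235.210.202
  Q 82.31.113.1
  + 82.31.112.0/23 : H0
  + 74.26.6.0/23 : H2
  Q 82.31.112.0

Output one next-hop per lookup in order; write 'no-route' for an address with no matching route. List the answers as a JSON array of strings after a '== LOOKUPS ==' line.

Trace:
  + 74.26.0.0/20 (H1) depth=20
  + 82.0.0.0/11 (H2) depth=11
  - 82.0.0.0/11 clear@11
  + 0.0.0.0/0 (H5) depth=0
  ? 74.26.0.8  path d0:H5→d1:-→d2:-→d3:-→d4:-→d5:-→d6:-→d7:-→d8:-→d9:-→d10:-→d11:-→d12:-→d13:-→d14:-→d15:-→d16:-→d17:-→d18:-→d19:-→d20:H1  best=H1
  - 0.0.0.0/0 clear@0
  + 82.31.113.0/24 (H4) depth=24
  + 82.31.0.0/16 (H1) depth=16
  - 74.26.0.0/20 clear@20
  + 0.0.0.0/0 (H2) depth=0
  + 82.31.113.224/28 (H2) depth=28
  ? 82.31.113.236  path d0:H2→d1:-→d2:-→d3:-→d4:-→d5:-→d6:-→d7:-→d8:-→d9:-→d10:-→d11:-→d12:-→d13:-→d14:-→d15:-→d16:H1→d17:-→d18:-→d19:-→d20:-→d21:-→d22:-→d23:-→d24:H4→d25:-→d26:-→d27:-→d28:H2  best=H2
  ? 82.31.113.28  path d0:H2→d1:-→d2:-→d3:-→d4:-→d5:-→d6:-→d7:-→d8:-→d9:-→d10:-→d11:-→d12:-→d13:-→d14:-→d15:-→d16:H1→d17:-→d18:-→d19:-→d20:-→d21:-→d22:-→d23:-→d24:H4  best=H4
  ? 82.31.113.224  path d0:H2→d1:-→d2:-→d3:-→d4:-→d5:-→d6:-→d7:-→d8:-→d9:-→d10:-→d11:-→d12:-→d13:-→d14:-→d15:-→d16:H1→d17:-→d18:-→d19:-→d20:-→d21:-→d22:-→d23:-→d24:H4→d25:-→d26:-→d27:-→d28:H2  best=H2
  + 74.26.7.0/24 (H5) depth=24
  + 74.26.7.12/30 (H1) depth=30
  ? 82.31.0.149  path d0:H2→d1:-→d2:-→d3:-→d4:-→d5:-→d6:-→d7:-→d8:-→d9:-→d10:-→d11:-→d12:-→d13:-→d14:-→d15:-→d16:H1→d17:-  best=H1
  + 96.0.0.0/4 (H5) depth=4
  + 107.0.0.0/8 (H2) depth=8
  ? 82.31.113.227  path d0:H2→d1:-→d2:-→d3:-→d4:-→d5:-→d6:-→d7:-→d8:-→d9:-→d10:-→d11:-→d12:-→d13:-→d14:-→d15:-→d16:H1→d17:-→d18:-→d19:-→d20:-→d21:-→d22:-→d23:-→d24:H4→d25:-→d26:-→d27:-→d28:H2  best=H2
  ? 82.31.0.9  path d0:H2→d1:-→d2:-→d3:-→d4:-→d5:-→d6:-→d7:-→d8:-→d9:-→d10:-→d11:-→d12:-→d13:-→d14:-→d15:-→d16:H1→d17:-  best=H1
  - 82.31.113.224/28 clear@28
  ? 82.31.0.1  path d0:H2→d1:-→d2:-→d3:-→d4:-→d5:-→d6:-→d7:-→d8:-→d9:-→d10:-→d11:-→d12:-→d13:-→d14:-→d15:-→d16:H1→d17:-  best=H1
  ? 74.26.7.1  path d0:H2→d1:-→d2:-→d3:-→d4:-→d5:-→d6:-→d7:-→d8:-→d9:-→d10:-→d11:-→d12:-→d13:-→d14:-→d15:-→d16:-→d17:-→d18:-→d19:-→d20:-→d21:-→d22:-→d23:-→d24:H5→d25:-→d26:-→d27:-→d28:-  best=H5
  ? 250.235.210.202  path d0:H2  best=H2
  ? 82.31.113.1  path d0:H2→d1:-→d2:-→d3:-→d4:-→d5:-→d6:-→d7:-→d8:-→d9:-→d10:-→d11:-→d12:-→d13:-→d14:-→d15:-→d16:H1→d17:-→d18:-→d19:-→d20:-→d21:-→d22:-→d23:-→d24:H4  best=H4
  + 82.31.112.0/23 (H0) depth=23
  + 74.26.6.0/23 (H2) depth=23
  ? 82.31.112.0  path d0:H2→d1:-→d2:-→d3:-→d4:-→d5:-→d6:-→d7:-→d8:-→d9:-→d10:-→d11:-→d12:-→d13:-→d14:-→d15:-→d16:H1→d17:-→d18:-→d19:-→d20:-→d21:-→d22:-→d23:H0  best=H0

== LOOKUPS ==
["H1","H2","H4","H2","H1","H2","H1","H1","H5","H2","H4","H0"]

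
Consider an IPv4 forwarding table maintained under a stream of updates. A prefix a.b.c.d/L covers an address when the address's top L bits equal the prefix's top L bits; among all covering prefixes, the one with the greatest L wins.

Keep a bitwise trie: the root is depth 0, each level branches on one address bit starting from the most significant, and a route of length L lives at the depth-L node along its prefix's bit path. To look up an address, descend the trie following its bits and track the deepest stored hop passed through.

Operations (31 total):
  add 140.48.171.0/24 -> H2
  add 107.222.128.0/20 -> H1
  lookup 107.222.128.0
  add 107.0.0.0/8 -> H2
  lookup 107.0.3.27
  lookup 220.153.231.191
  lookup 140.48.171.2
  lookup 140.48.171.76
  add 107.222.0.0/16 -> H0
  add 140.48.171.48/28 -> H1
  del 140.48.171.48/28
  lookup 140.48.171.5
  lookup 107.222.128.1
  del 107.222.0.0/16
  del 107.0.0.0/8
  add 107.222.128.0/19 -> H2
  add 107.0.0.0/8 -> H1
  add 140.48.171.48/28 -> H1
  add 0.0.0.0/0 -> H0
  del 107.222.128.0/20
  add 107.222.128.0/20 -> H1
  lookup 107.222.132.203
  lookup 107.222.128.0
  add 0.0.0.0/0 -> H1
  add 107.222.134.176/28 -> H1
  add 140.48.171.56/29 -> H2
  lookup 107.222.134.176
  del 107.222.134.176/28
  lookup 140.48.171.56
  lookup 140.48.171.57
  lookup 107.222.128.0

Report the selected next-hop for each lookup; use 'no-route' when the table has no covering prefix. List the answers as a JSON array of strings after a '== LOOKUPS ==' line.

Apply in order:
  add 140.48.171.0/24 -> H2 at depth 24
  add 107.222.128.0/20 -> H1 at depth 20
  Q 107.222.128.0: descend 01101011110111101000 ; hops seen [H1] ; pick H1
  add 107.0.0.0/8 -> H2 at depth 8
  Q 107.0.3.27: descend 01101011 ; hops seen [H2] ; pick H2
  Q 220.153.231.191: descend 1 ; hops seen [∅] ; pick no-route
  Q 140.48.171.2: descend 100011000011000010101011 ; hops seen [H2] ; pick H2
  Q 140.48.171.76: descend 100011000011000010101011 ; hops seen [H2] ; pick H2
  add 107.222.0.0/16 -> H0 at depth 16
  add 140.48.171.48/28 -> H1 at depth 28
  - 140.48.171.48/28 clear@28
  Q 140.48.171.5: descend 10001100001100001010101100 ; hops seen [H2] ; pick H2
  Q 107.222.128.1: descend 01101011110111101000 ; hops seen [H2,H0,H1] ; pick H1
  - 107.222.0.0/16 clear@16
  - 107.0.0.0/8 clear@8
  add 107.222.128.0/19 -> H2 at depth 19
  add 107.0.0.0/8 -> H1 at depth 8
  add 140.48.171.48/28 -> H1 at depth 28
  add 0.0.0.0/0 -> H0 at depth 0
  - 107.222.128.0/20 clear@20
  add 107.222.128.0/20 -> H1 at depth 20
  Q 107.222.132.203: descend 01101011110111101000 ; hops seen [H0,H1,H2,H1] ; pick H1
  Q 107.222.128.0: descend 01101011110111101000 ; hops seen [H0,H1,H2,H1] ; pick H1
  add 0.0.0.0/0 -> H1 at depth 0
  add 107.222.134.176/28 -> H1 at depth 28
  add 140.48.171.56/29 -> H2 at depth 29
  Q 107.222.134.176: descend 0110101111011110100001101011 ; hops seen [H1,H1,H2,H1,H1] ; pick H1
  - 107.222.134.176/28 clear@28
  Q 140.48.171.56: descend 10001100001100001010101100111 ; hops seen [H1,H2,H1,H2] ; pick H2
  Q 140.48.171.57: descend 10001100001100001010101100111 ; hops seen [H1,H2,H1,H2] ; pick H2
  Q 107.222.128.0: descend 011010111101111010000 ; hops seen [H1,H1,H2,H1] ; pick H1

== LOOKUPS ==
["H1","H2","no-route","H2","H2","H2","H1","H1","H1","H1","H2","H2","H1"]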